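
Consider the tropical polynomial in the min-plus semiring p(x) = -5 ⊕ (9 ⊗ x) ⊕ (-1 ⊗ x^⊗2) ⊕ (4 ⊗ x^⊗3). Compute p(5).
p(5) = -5

A tropical monomial a ⊗ x^⊗i evaluates to a + i · x. Evaluating each term at x = 5:
  Term 0 contributes -5 + 0 · 5 = -5
  Term 1 contributes 9 + 1 · 5 = 14
  Term 2 contributes -1 + 2 · 5 = 9
  Term 3 contributes 4 + 3 · 5 = 19
p(5) = ⊕ of these = min[-5, 14, 9, 19] = -5.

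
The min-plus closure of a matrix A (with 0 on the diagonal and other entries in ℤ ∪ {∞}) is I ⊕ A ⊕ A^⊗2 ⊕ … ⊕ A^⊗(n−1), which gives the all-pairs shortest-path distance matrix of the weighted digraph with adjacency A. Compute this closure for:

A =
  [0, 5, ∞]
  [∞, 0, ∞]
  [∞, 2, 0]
Closure =
  [0, 5, ∞]
  [∞, 0, ∞]
  [∞, 2, 0]

This is the Floyd-Warshall all-pairs shortest-path computation. For each intermediate vertex k = 0, 1, …, 2, update dist[i][j] ← min(dist[i][j], dist[i][k] + dist[k][j]). The final matrix gives, for each (i, j), the minimum total weight of any directed path from i to j (possibly empty when i = j).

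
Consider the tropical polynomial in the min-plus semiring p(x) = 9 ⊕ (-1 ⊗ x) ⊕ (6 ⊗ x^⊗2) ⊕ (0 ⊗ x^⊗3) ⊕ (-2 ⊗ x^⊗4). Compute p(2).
p(2) = 1

A tropical monomial a ⊗ x^⊗i evaluates to a + i · x. Evaluating each term at x = 2:
  Term 0 contributes 9 + 0 · 2 = 9
  Term 1 contributes -1 + 1 · 2 = 1
  Term 2 contributes 6 + 2 · 2 = 10
  Term 3 contributes 0 + 3 · 2 = 6
  Term 4 contributes -2 + 4 · 2 = 6
p(2) = ⊕ of these = min[9, 1, 10, 6, 6] = 1.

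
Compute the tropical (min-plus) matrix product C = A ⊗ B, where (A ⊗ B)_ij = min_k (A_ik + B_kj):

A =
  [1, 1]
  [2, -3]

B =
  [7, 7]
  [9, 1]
A ⊗ B =
  [8, 2]
  [6, -2]

Apply the min-plus product entry-by-entry:
  C[0][0] = min over k of (A[0][0] + B[0][0] = 1 + 7 = 8, A[0][1] + B[1][0] = 1 + 9 = 10) = 8 (attained at k = 0)
  C[0][1] = min over k of (A[0][0] + B[0][1] = 1 + 7 = 8, A[0][1] + B[1][1] = 1 + 1 = 2) = 2 (attained at k = 1)
  C[1][0] = min over k of (A[1][0] + B[0][0] = 2 + 7 = 9, A[1][1] + B[1][0] = -3 + 9 = 6) = 6 (attained at k = 1)
  C[1][1] = min over k of (A[1][0] + B[0][1] = 2 + 7 = 9, A[1][1] + B[1][1] = -3 + 1 = -2) = -2 (attained at k = 1)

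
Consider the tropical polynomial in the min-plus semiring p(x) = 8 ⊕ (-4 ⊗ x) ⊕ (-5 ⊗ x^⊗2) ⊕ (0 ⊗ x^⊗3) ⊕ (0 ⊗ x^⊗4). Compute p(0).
p(0) = -5

A tropical monomial a ⊗ x^⊗i evaluates to a + i · x. Evaluating each term at x = 0:
  Term 0 contributes 8 + 0 · 0 = 8
  Term 1 contributes -4 + 1 · 0 = -4
  Term 2 contributes -5 + 2 · 0 = -5
  Term 3 contributes 0 + 3 · 0 = 0
  Term 4 contributes 0 + 4 · 0 = 0
p(0) = ⊕ of these = min[8, -4, -5, 0, 0] = -5.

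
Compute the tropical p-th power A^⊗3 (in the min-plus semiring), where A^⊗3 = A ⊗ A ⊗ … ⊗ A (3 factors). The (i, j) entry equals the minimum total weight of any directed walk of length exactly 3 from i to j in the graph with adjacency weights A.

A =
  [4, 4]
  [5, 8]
A^⊗3 =
  [12, 12]
  [13, 13]

Each entry (A^⊗3)_ij equals the minimum over all length-3 walks i = v_0 → v_1 → … → v_3 = j of Σ_t A[v_t][v_{t+1}]. For example, for (i, j) = (0, 1) we minimise over 4 possible intermediate vertex sequences; the minimum is 12, attained along the walk 0 → 0 → 0 → 1.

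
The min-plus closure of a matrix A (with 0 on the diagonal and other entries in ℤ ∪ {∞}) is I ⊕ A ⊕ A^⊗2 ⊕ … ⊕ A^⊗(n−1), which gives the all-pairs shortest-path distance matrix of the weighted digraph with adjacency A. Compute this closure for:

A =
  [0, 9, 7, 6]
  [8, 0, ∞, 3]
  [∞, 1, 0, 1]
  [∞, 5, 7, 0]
Closure =
  [0, 8, 7, 6]
  [8, 0, 10, 3]
  [9, 1, 0, 1]
  [13, 5, 7, 0]

This is the Floyd-Warshall all-pairs shortest-path computation. For each intermediate vertex k = 0, 1, …, 3, update dist[i][j] ← min(dist[i][j], dist[i][k] + dist[k][j]). The final matrix gives, for each (i, j), the minimum total weight of any directed path from i to j (possibly empty when i = j).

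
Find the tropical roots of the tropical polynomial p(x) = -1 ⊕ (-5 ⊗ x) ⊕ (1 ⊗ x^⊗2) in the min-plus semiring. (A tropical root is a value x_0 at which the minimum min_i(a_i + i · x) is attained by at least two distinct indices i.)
Roots: {-6, 4}

Each tropical root is a break point of the lower envelope of the lines y = a_i + i · x (there are 3 lines, with slopes 0, 1, ..., 2). Only the lines that attain the minimum somewhere contribute to roots; other lines are dominated. Here the surviving (envelope) indices are i = 2, i = 1, i = 0.
Intersections between consecutive envelope lines give the roots: for adjacent envelope indices i < j the intersection is x = (a_i − a_j) / (j − i). Reading off the sorted break points: {-6, 4}.
Verification: at each break x_0, at least two indices attain the minimum of min_i(a_i + i · x_0).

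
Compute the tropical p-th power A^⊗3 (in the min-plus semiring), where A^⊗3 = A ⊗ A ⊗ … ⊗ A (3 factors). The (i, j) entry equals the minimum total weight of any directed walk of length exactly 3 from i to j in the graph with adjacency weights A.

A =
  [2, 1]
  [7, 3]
A^⊗3 =
  [6, 5]
  [11, 9]

Each entry (A^⊗3)_ij equals the minimum over all length-3 walks i = v_0 → v_1 → … → v_3 = j of Σ_t A[v_t][v_{t+1}]. For example, for (i, j) = (0, 1) we minimise over 4 possible intermediate vertex sequences; the minimum is 5, attained along the walk 0 → 0 → 0 → 1.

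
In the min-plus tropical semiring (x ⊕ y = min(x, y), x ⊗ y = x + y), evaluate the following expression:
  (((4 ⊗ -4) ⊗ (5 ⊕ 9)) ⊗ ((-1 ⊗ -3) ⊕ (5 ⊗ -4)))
(((4 ⊗ -4) ⊗ (5 ⊕ 9)) ⊗ ((-1 ⊗ -3) ⊕ (5 ⊗ -4))) = 1

Expand innermost to outermost. Recall ⊕ takes the minimum of its arguments and ⊗ takes their sum. Working out the expression (((4 ⊗ -4) ⊗ (5 ⊕ 9)) ⊗ ((-1 ⊗ -3) ⊕ (5 ⊗ -4))) gives 1.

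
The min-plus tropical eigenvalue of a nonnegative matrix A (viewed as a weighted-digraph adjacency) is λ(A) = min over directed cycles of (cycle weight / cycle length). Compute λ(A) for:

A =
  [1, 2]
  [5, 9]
λ(A) = 1

Enumerate directed cycles and compute their means (weight / length). Sample:
  cycle 0 → 0: weight = 1, length = 1, mean = 1/1 ≈ 1.000
  cycle 1 → 1: weight = 9, length = 1, mean = 9/1 ≈ 9.000
  cycle 0 → 1 → 0: weight = 7, length = 2, mean = 7/2 ≈ 3.500
  cycle 1 → 0 → 1: weight = 7, length = 2, mean = 7/2 ≈ 3.500
Minimum mean = 1.000, attained e.g. along the cycle 0 → 0 with weight 1 and length 1. So λ(A) = 1/1 = 1.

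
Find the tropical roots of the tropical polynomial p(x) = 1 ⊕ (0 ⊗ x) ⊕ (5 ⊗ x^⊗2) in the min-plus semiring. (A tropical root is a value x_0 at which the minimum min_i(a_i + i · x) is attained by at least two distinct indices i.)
Roots: {-5, 1}

Each tropical root is a break point of the lower envelope of the lines y = a_i + i · x (there are 3 lines, with slopes 0, 1, ..., 2). Only the lines that attain the minimum somewhere contribute to roots; other lines are dominated. Here the surviving (envelope) indices are i = 2, i = 1, i = 0.
Intersections between consecutive envelope lines give the roots: for adjacent envelope indices i < j the intersection is x = (a_i − a_j) / (j − i). Reading off the sorted break points: {-5, 1}.
Verification: at each break x_0, at least two indices attain the minimum of min_i(a_i + i · x_0).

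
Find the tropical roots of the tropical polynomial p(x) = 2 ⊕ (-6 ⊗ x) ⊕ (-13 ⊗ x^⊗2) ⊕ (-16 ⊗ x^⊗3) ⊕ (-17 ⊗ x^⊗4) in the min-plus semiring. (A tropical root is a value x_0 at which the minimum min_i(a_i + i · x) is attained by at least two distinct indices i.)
Roots: {1, 3, 7, 8}

Each tropical root is a break point of the lower envelope of the lines y = a_i + i · x (there are 5 lines, with slopes 0, 1, ..., 4). Only the lines that attain the minimum somewhere contribute to roots; other lines are dominated. Here the surviving (envelope) indices are i = 4, i = 3, i = 2, i = 1, i = 0.
Intersections between consecutive envelope lines give the roots: for adjacent envelope indices i < j the intersection is x = (a_i − a_j) / (j − i). Reading off the sorted break points: {1, 3, 7, 8}.
Verification: at each break x_0, at least two indices attain the minimum of min_i(a_i + i · x_0).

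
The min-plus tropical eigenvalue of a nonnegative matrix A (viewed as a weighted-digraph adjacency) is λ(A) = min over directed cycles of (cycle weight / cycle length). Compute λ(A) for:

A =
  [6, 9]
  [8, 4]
λ(A) = 4

Enumerate directed cycles and compute their means (weight / length). Sample:
  cycle 0 → 0: weight = 6, length = 1, mean = 6/1 ≈ 6.000
  cycle 1 → 1: weight = 4, length = 1, mean = 4/1 ≈ 4.000
  cycle 0 → 1 → 0: weight = 17, length = 2, mean = 17/2 ≈ 8.500
  cycle 1 → 0 → 1: weight = 17, length = 2, mean = 17/2 ≈ 8.500
Minimum mean = 4.000, attained e.g. along the cycle 1 → 1 with weight 4 and length 1. So λ(A) = 4/1 = 4.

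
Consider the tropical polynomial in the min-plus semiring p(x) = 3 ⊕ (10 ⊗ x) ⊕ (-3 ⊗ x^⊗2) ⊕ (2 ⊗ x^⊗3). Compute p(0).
p(0) = -3

A tropical monomial a ⊗ x^⊗i evaluates to a + i · x. Evaluating each term at x = 0:
  Term 0 contributes 3 + 0 · 0 = 3
  Term 1 contributes 10 + 1 · 0 = 10
  Term 2 contributes -3 + 2 · 0 = -3
  Term 3 contributes 2 + 3 · 0 = 2
p(0) = ⊕ of these = min[3, 10, -3, 2] = -3.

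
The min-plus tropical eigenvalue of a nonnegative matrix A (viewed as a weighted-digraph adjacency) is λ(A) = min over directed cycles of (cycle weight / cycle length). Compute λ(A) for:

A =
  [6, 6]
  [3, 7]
λ(A) = 9/2

Enumerate directed cycles and compute their means (weight / length). Sample:
  cycle 0 → 0: weight = 6, length = 1, mean = 6/1 ≈ 6.000
  cycle 1 → 1: weight = 7, length = 1, mean = 7/1 ≈ 7.000
  cycle 0 → 1 → 0: weight = 9, length = 2, mean = 9/2 ≈ 4.500
  cycle 1 → 0 → 1: weight = 9, length = 2, mean = 9/2 ≈ 4.500
Minimum mean = 4.500, attained e.g. along the cycle 0 → 1 → 0 with weight 9 and length 2. So λ(A) = 9/2 = 9/2.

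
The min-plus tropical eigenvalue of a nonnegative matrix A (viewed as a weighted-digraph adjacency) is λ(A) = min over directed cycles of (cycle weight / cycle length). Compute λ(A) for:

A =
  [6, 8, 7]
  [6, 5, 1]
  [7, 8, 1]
λ(A) = 1

Enumerate directed cycles and compute their means (weight / length). Sample:
  cycle 0 → 0: weight = 6, length = 1, mean = 6/1 ≈ 6.000
  cycle 1 → 1: weight = 5, length = 1, mean = 5/1 ≈ 5.000
  cycle 2 → 2: weight = 1, length = 1, mean = 1/1 ≈ 1.000
  cycle 0 → 1 → 0: weight = 14, length = 2, mean = 14/2 ≈ 7.000
  cycle 0 → 2 → 0: weight = 14, length = 2, mean = 14/2 ≈ 7.000
  cycle 1 → 0 → 1: weight = 14, length = 2, mean = 14/2 ≈ 7.000
Minimum mean = 1.000, attained e.g. along the cycle 2 → 2 with weight 1 and length 1. So λ(A) = 1/1 = 1.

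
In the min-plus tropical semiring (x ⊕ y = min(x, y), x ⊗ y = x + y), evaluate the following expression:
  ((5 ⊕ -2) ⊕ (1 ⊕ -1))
((5 ⊕ -2) ⊕ (1 ⊕ -1)) = -2

Expand innermost to outermost. Recall ⊕ takes the minimum of its arguments and ⊗ takes their sum. Working out the expression ((5 ⊕ -2) ⊕ (1 ⊕ -1)) gives -2.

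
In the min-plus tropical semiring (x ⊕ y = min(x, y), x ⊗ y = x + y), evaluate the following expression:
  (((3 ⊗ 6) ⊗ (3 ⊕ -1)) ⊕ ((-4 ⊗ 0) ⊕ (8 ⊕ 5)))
(((3 ⊗ 6) ⊗ (3 ⊕ -1)) ⊕ ((-4 ⊗ 0) ⊕ (8 ⊕ 5))) = -4

Expand innermost to outermost. Recall ⊕ takes the minimum of its arguments and ⊗ takes their sum. Working out the expression (((3 ⊗ 6) ⊗ (3 ⊕ -1)) ⊕ ((-4 ⊗ 0) ⊕ (8 ⊕ 5))) gives -4.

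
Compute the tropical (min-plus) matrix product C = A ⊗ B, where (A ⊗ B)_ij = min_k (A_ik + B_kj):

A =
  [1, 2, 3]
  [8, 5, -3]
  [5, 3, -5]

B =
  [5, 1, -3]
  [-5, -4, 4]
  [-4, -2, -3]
A ⊗ B =
  [-3, -2, -2]
  [-7, -5, -6]
  [-9, -7, -8]

Apply the min-plus product entry-by-entry:
  C[0][0] = min over k of (A[0][0] + B[0][0] = 1 + 5 = 6, A[0][1] + B[1][0] = 2 + -5 = -3, A[0][2] + B[2][0] = 3 + -4 = -1) = -3 (attained at k = 1)
  C[0][1] = min over k of (A[0][0] + B[0][1] = 1 + 1 = 2, A[0][1] + B[1][1] = 2 + -4 = -2, A[0][2] + B[2][1] = 3 + -2 = 1) = -2 (attained at k = 1)
  C[0][2] = min over k of (A[0][0] + B[0][2] = 1 + -3 = -2, A[0][1] + B[1][2] = 2 + 4 = 6, A[0][2] + B[2][2] = 3 + -3 = 0) = -2 (attained at k = 0)
  C[1][0] = min over k of (A[1][0] + B[0][0] = 8 + 5 = 13, A[1][1] + B[1][0] = 5 + -5 = 0, A[1][2] + B[2][0] = -3 + -4 = -7) = -7 (attained at k = 2)
  C[1][1] = min over k of (A[1][0] + B[0][1] = 8 + 1 = 9, A[1][1] + B[1][1] = 5 + -4 = 1, A[1][2] + B[2][1] = -3 + -2 = -5) = -5 (attained at k = 2)
  C[1][2] = min over k of (A[1][0] + B[0][2] = 8 + -3 = 5, A[1][1] + B[1][2] = 5 + 4 = 9, A[1][2] + B[2][2] = -3 + -3 = -6) = -6 (attained at k = 2)
  C[2][0] = min over k of (A[2][0] + B[0][0] = 5 + 5 = 10, A[2][1] + B[1][0] = 3 + -5 = -2, A[2][2] + B[2][0] = -5 + -4 = -9) = -9 (attained at k = 2)
  C[2][1] = min over k of (A[2][0] + B[0][1] = 5 + 1 = 6, A[2][1] + B[1][1] = 3 + -4 = -1, A[2][2] + B[2][1] = -5 + -2 = -7) = -7 (attained at k = 2)
  C[2][2] = min over k of (A[2][0] + B[0][2] = 5 + -3 = 2, A[2][1] + B[1][2] = 3 + 4 = 7, A[2][2] + B[2][2] = -5 + -3 = -8) = -8 (attained at k = 2)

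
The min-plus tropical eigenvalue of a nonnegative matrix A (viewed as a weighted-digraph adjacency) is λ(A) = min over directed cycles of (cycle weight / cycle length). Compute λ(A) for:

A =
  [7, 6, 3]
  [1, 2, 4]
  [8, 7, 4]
λ(A) = 2

Enumerate directed cycles and compute their means (weight / length). Sample:
  cycle 0 → 0: weight = 7, length = 1, mean = 7/1 ≈ 7.000
  cycle 1 → 1: weight = 2, length = 1, mean = 2/1 ≈ 2.000
  cycle 2 → 2: weight = 4, length = 1, mean = 4/1 ≈ 4.000
  cycle 0 → 1 → 0: weight = 7, length = 2, mean = 7/2 ≈ 3.500
  cycle 0 → 2 → 0: weight = 11, length = 2, mean = 11/2 ≈ 5.500
  cycle 1 → 0 → 1: weight = 7, length = 2, mean = 7/2 ≈ 3.500
Minimum mean = 2.000, attained e.g. along the cycle 1 → 1 with weight 2 and length 1. So λ(A) = 2/1 = 2.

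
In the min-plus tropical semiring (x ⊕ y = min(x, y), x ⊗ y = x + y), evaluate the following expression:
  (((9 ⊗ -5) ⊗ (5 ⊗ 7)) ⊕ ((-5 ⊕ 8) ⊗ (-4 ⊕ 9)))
(((9 ⊗ -5) ⊗ (5 ⊗ 7)) ⊕ ((-5 ⊕ 8) ⊗ (-4 ⊕ 9))) = -9

Expand innermost to outermost. Recall ⊕ takes the minimum of its arguments and ⊗ takes their sum. Working out the expression (((9 ⊗ -5) ⊗ (5 ⊗ 7)) ⊕ ((-5 ⊕ 8) ⊗ (-4 ⊕ 9))) gives -9.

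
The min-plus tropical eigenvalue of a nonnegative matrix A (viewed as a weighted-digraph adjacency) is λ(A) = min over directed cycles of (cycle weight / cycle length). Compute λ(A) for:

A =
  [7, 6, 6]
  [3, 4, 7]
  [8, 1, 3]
λ(A) = 3

Enumerate directed cycles and compute their means (weight / length). Sample:
  cycle 0 → 0: weight = 7, length = 1, mean = 7/1 ≈ 7.000
  cycle 1 → 1: weight = 4, length = 1, mean = 4/1 ≈ 4.000
  cycle 2 → 2: weight = 3, length = 1, mean = 3/1 ≈ 3.000
  cycle 0 → 1 → 0: weight = 9, length = 2, mean = 9/2 ≈ 4.500
  cycle 0 → 2 → 0: weight = 14, length = 2, mean = 14/2 ≈ 7.000
  cycle 1 → 0 → 1: weight = 9, length = 2, mean = 9/2 ≈ 4.500
Minimum mean = 3.000, attained e.g. along the cycle 2 → 2 with weight 3 and length 1. So λ(A) = 3/1 = 3.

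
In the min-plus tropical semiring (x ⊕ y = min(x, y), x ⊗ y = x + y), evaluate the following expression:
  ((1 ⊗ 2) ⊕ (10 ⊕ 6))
((1 ⊗ 2) ⊕ (10 ⊕ 6)) = 3

Expand innermost to outermost. Recall ⊕ takes the minimum of its arguments and ⊗ takes their sum. Working out the expression ((1 ⊗ 2) ⊕ (10 ⊕ 6)) gives 3.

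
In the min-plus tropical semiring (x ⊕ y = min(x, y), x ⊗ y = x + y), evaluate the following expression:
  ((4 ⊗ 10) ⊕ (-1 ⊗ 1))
((4 ⊗ 10) ⊕ (-1 ⊗ 1)) = 0

Expand innermost to outermost. Recall ⊕ takes the minimum of its arguments and ⊗ takes their sum. Working out the expression ((4 ⊗ 10) ⊕ (-1 ⊗ 1)) gives 0.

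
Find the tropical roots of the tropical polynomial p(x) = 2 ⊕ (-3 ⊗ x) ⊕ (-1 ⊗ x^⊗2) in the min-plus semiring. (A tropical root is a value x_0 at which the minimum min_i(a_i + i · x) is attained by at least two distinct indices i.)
Roots: {-2, 5}

Each tropical root is a break point of the lower envelope of the lines y = a_i + i · x (there are 3 lines, with slopes 0, 1, ..., 2). Only the lines that attain the minimum somewhere contribute to roots; other lines are dominated. Here the surviving (envelope) indices are i = 2, i = 1, i = 0.
Intersections between consecutive envelope lines give the roots: for adjacent envelope indices i < j the intersection is x = (a_i − a_j) / (j − i). Reading off the sorted break points: {-2, 5}.
Verification: at each break x_0, at least two indices attain the minimum of min_i(a_i + i · x_0).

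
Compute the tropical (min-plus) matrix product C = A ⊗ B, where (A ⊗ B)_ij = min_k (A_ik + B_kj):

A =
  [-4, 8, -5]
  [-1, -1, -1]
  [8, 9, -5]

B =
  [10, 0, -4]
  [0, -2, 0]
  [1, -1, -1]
A ⊗ B =
  [-4, -6, -8]
  [-1, -3, -5]
  [-4, -6, -6]

Apply the min-plus product entry-by-entry:
  C[0][0] = min over k of (A[0][0] + B[0][0] = -4 + 10 = 6, A[0][1] + B[1][0] = 8 + 0 = 8, A[0][2] + B[2][0] = -5 + 1 = -4) = -4 (attained at k = 2)
  C[0][1] = min over k of (A[0][0] + B[0][1] = -4 + 0 = -4, A[0][1] + B[1][1] = 8 + -2 = 6, A[0][2] + B[2][1] = -5 + -1 = -6) = -6 (attained at k = 2)
  C[0][2] = min over k of (A[0][0] + B[0][2] = -4 + -4 = -8, A[0][1] + B[1][2] = 8 + 0 = 8, A[0][2] + B[2][2] = -5 + -1 = -6) = -8 (attained at k = 0)
  C[1][0] = min over k of (A[1][0] + B[0][0] = -1 + 10 = 9, A[1][1] + B[1][0] = -1 + 0 = -1, A[1][2] + B[2][0] = -1 + 1 = 0) = -1 (attained at k = 1)
  C[1][1] = min over k of (A[1][0] + B[0][1] = -1 + 0 = -1, A[1][1] + B[1][1] = -1 + -2 = -3, A[1][2] + B[2][1] = -1 + -1 = -2) = -3 (attained at k = 1)
  C[1][2] = min over k of (A[1][0] + B[0][2] = -1 + -4 = -5, A[1][1] + B[1][2] = -1 + 0 = -1, A[1][2] + B[2][2] = -1 + -1 = -2) = -5 (attained at k = 0)
  C[2][0] = min over k of (A[2][0] + B[0][0] = 8 + 10 = 18, A[2][1] + B[1][0] = 9 + 0 = 9, A[2][2] + B[2][0] = -5 + 1 = -4) = -4 (attained at k = 2)
  C[2][1] = min over k of (A[2][0] + B[0][1] = 8 + 0 = 8, A[2][1] + B[1][1] = 9 + -2 = 7, A[2][2] + B[2][1] = -5 + -1 = -6) = -6 (attained at k = 2)
  C[2][2] = min over k of (A[2][0] + B[0][2] = 8 + -4 = 4, A[2][1] + B[1][2] = 9 + 0 = 9, A[2][2] + B[2][2] = -5 + -1 = -6) = -6 (attained at k = 2)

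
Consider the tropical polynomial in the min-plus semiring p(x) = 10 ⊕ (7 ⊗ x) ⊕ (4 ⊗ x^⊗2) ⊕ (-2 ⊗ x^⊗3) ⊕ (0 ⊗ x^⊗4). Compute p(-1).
p(-1) = -5

A tropical monomial a ⊗ x^⊗i evaluates to a + i · x. Evaluating each term at x = -1:
  Term 0 contributes 10 + 0 · -1 = 10
  Term 1 contributes 7 + 1 · -1 = 6
  Term 2 contributes 4 + 2 · -1 = 2
  Term 3 contributes -2 + 3 · -1 = -5
  Term 4 contributes 0 + 4 · -1 = -4
p(-1) = ⊕ of these = min[10, 6, 2, -5, -4] = -5.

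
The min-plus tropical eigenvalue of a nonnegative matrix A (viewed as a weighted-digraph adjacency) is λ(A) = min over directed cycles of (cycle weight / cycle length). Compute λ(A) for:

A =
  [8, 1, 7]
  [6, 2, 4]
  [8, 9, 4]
λ(A) = 2

Enumerate directed cycles and compute their means (weight / length). Sample:
  cycle 0 → 0: weight = 8, length = 1, mean = 8/1 ≈ 8.000
  cycle 1 → 1: weight = 2, length = 1, mean = 2/1 ≈ 2.000
  cycle 2 → 2: weight = 4, length = 1, mean = 4/1 ≈ 4.000
  cycle 0 → 1 → 0: weight = 7, length = 2, mean = 7/2 ≈ 3.500
  cycle 0 → 2 → 0: weight = 15, length = 2, mean = 15/2 ≈ 7.500
  cycle 1 → 0 → 1: weight = 7, length = 2, mean = 7/2 ≈ 3.500
Minimum mean = 2.000, attained e.g. along the cycle 1 → 1 with weight 2 and length 1. So λ(A) = 2/1 = 2.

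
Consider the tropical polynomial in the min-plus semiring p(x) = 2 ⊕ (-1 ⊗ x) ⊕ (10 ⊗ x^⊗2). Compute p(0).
p(0) = -1

A tropical monomial a ⊗ x^⊗i evaluates to a + i · x. Evaluating each term at x = 0:
  Term 0 contributes 2 + 0 · 0 = 2
  Term 1 contributes -1 + 1 · 0 = -1
  Term 2 contributes 10 + 2 · 0 = 10
p(0) = ⊕ of these = min[2, -1, 10] = -1.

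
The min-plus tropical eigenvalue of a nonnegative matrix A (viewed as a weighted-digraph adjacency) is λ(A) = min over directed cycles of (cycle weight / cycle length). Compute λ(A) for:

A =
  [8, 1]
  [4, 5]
λ(A) = 5/2

Enumerate directed cycles and compute their means (weight / length). Sample:
  cycle 0 → 0: weight = 8, length = 1, mean = 8/1 ≈ 8.000
  cycle 1 → 1: weight = 5, length = 1, mean = 5/1 ≈ 5.000
  cycle 0 → 1 → 0: weight = 5, length = 2, mean = 5/2 ≈ 2.500
  cycle 1 → 0 → 1: weight = 5, length = 2, mean = 5/2 ≈ 2.500
Minimum mean = 2.500, attained e.g. along the cycle 0 → 1 → 0 with weight 5 and length 2. So λ(A) = 5/2 = 5/2.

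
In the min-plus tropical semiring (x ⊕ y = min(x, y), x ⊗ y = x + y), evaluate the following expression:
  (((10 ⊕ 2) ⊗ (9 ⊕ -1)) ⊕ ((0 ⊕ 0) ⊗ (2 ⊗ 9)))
(((10 ⊕ 2) ⊗ (9 ⊕ -1)) ⊕ ((0 ⊕ 0) ⊗ (2 ⊗ 9))) = 1

Expand innermost to outermost. Recall ⊕ takes the minimum of its arguments and ⊗ takes their sum. Working out the expression (((10 ⊕ 2) ⊗ (9 ⊕ -1)) ⊕ ((0 ⊕ 0) ⊗ (2 ⊗ 9))) gives 1.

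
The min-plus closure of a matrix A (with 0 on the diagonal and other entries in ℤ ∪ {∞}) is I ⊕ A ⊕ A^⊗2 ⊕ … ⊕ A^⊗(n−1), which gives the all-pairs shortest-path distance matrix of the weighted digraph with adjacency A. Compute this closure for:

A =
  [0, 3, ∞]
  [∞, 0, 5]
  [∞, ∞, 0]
Closure =
  [0, 3, 8]
  [∞, 0, 5]
  [∞, ∞, 0]

This is the Floyd-Warshall all-pairs shortest-path computation. For each intermediate vertex k = 0, 1, …, 2, update dist[i][j] ← min(dist[i][j], dist[i][k] + dist[k][j]). The final matrix gives, for each (i, j), the minimum total weight of any directed path from i to j (possibly empty when i = j).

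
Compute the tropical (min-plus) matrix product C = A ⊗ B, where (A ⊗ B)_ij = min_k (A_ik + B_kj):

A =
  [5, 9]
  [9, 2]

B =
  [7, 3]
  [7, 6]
A ⊗ B =
  [12, 8]
  [9, 8]

Apply the min-plus product entry-by-entry:
  C[0][0] = min over k of (A[0][0] + B[0][0] = 5 + 7 = 12, A[0][1] + B[1][0] = 9 + 7 = 16) = 12 (attained at k = 0)
  C[0][1] = min over k of (A[0][0] + B[0][1] = 5 + 3 = 8, A[0][1] + B[1][1] = 9 + 6 = 15) = 8 (attained at k = 0)
  C[1][0] = min over k of (A[1][0] + B[0][0] = 9 + 7 = 16, A[1][1] + B[1][0] = 2 + 7 = 9) = 9 (attained at k = 1)
  C[1][1] = min over k of (A[1][0] + B[0][1] = 9 + 3 = 12, A[1][1] + B[1][1] = 2 + 6 = 8) = 8 (attained at k = 1)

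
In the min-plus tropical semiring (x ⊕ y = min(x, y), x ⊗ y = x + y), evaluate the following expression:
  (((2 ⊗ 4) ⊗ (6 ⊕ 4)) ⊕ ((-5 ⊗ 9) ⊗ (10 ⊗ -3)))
(((2 ⊗ 4) ⊗ (6 ⊕ 4)) ⊕ ((-5 ⊗ 9) ⊗ (10 ⊗ -3))) = 10

Expand innermost to outermost. Recall ⊕ takes the minimum of its arguments and ⊗ takes their sum. Working out the expression (((2 ⊗ 4) ⊗ (6 ⊕ 4)) ⊕ ((-5 ⊗ 9) ⊗ (10 ⊗ -3))) gives 10.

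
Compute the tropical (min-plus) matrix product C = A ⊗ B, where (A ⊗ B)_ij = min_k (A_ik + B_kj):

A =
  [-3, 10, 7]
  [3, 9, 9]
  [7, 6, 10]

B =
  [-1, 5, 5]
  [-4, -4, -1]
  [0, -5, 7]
A ⊗ B =
  [-4, 2, 2]
  [2, 4, 8]
  [2, 2, 5]

Apply the min-plus product entry-by-entry:
  C[0][0] = min over k of (A[0][0] + B[0][0] = -3 + -1 = -4, A[0][1] + B[1][0] = 10 + -4 = 6, A[0][2] + B[2][0] = 7 + 0 = 7) = -4 (attained at k = 0)
  C[0][1] = min over k of (A[0][0] + B[0][1] = -3 + 5 = 2, A[0][1] + B[1][1] = 10 + -4 = 6, A[0][2] + B[2][1] = 7 + -5 = 2) = 2 (attained at k = 0)
  C[0][2] = min over k of (A[0][0] + B[0][2] = -3 + 5 = 2, A[0][1] + B[1][2] = 10 + -1 = 9, A[0][2] + B[2][2] = 7 + 7 = 14) = 2 (attained at k = 0)
  C[1][0] = min over k of (A[1][0] + B[0][0] = 3 + -1 = 2, A[1][1] + B[1][0] = 9 + -4 = 5, A[1][2] + B[2][0] = 9 + 0 = 9) = 2 (attained at k = 0)
  C[1][1] = min over k of (A[1][0] + B[0][1] = 3 + 5 = 8, A[1][1] + B[1][1] = 9 + -4 = 5, A[1][2] + B[2][1] = 9 + -5 = 4) = 4 (attained at k = 2)
  C[1][2] = min over k of (A[1][0] + B[0][2] = 3 + 5 = 8, A[1][1] + B[1][2] = 9 + -1 = 8, A[1][2] + B[2][2] = 9 + 7 = 16) = 8 (attained at k = 0)
  C[2][0] = min over k of (A[2][0] + B[0][0] = 7 + -1 = 6, A[2][1] + B[1][0] = 6 + -4 = 2, A[2][2] + B[2][0] = 10 + 0 = 10) = 2 (attained at k = 1)
  C[2][1] = min over k of (A[2][0] + B[0][1] = 7 + 5 = 12, A[2][1] + B[1][1] = 6 + -4 = 2, A[2][2] + B[2][1] = 10 + -5 = 5) = 2 (attained at k = 1)
  C[2][2] = min over k of (A[2][0] + B[0][2] = 7 + 5 = 12, A[2][1] + B[1][2] = 6 + -1 = 5, A[2][2] + B[2][2] = 10 + 7 = 17) = 5 (attained at k = 1)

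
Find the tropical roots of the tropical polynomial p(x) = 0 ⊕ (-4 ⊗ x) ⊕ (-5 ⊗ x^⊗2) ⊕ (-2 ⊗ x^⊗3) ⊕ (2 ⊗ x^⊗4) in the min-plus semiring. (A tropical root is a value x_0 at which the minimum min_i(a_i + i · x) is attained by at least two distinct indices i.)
Roots: {-4, -3, 1, 4}

Each tropical root is a break point of the lower envelope of the lines y = a_i + i · x (there are 5 lines, with slopes 0, 1, ..., 4). Only the lines that attain the minimum somewhere contribute to roots; other lines are dominated. Here the surviving (envelope) indices are i = 4, i = 3, i = 2, i = 1, i = 0.
Intersections between consecutive envelope lines give the roots: for adjacent envelope indices i < j the intersection is x = (a_i − a_j) / (j − i). Reading off the sorted break points: {-4, -3, 1, 4}.
Verification: at each break x_0, at least two indices attain the minimum of min_i(a_i + i · x_0).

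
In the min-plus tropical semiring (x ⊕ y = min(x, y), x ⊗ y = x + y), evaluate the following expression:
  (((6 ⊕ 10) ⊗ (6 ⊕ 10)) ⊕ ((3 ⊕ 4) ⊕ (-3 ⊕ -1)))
(((6 ⊕ 10) ⊗ (6 ⊕ 10)) ⊕ ((3 ⊕ 4) ⊕ (-3 ⊕ -1))) = -3

Expand innermost to outermost. Recall ⊕ takes the minimum of its arguments and ⊗ takes their sum. Working out the expression (((6 ⊕ 10) ⊗ (6 ⊕ 10)) ⊕ ((3 ⊕ 4) ⊕ (-3 ⊕ -1))) gives -3.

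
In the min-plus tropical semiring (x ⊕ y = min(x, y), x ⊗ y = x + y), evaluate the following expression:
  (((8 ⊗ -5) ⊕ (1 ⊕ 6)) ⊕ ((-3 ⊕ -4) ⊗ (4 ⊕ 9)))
(((8 ⊗ -5) ⊕ (1 ⊕ 6)) ⊕ ((-3 ⊕ -4) ⊗ (4 ⊕ 9))) = 0

Expand innermost to outermost. Recall ⊕ takes the minimum of its arguments and ⊗ takes their sum. Working out the expression (((8 ⊗ -5) ⊕ (1 ⊕ 6)) ⊕ ((-3 ⊕ -4) ⊗ (4 ⊕ 9))) gives 0.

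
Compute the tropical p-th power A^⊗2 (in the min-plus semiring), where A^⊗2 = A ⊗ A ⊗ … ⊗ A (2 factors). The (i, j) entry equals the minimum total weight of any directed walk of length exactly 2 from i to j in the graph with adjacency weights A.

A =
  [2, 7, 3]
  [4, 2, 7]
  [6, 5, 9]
A^⊗2 =
  [4, 8, 5]
  [6, 4, 7]
  [8, 7, 9]

Each entry (A^⊗2)_ij equals the minimum over all length-2 walks i = v_0 → v_1 → … → v_2 = j of Σ_t A[v_t][v_{t+1}]. For example, for (i, j) = (0, 2) we minimise over 3 possible intermediate vertex sequences; the minimum is 5, attained along the walk 0 → 0 → 2.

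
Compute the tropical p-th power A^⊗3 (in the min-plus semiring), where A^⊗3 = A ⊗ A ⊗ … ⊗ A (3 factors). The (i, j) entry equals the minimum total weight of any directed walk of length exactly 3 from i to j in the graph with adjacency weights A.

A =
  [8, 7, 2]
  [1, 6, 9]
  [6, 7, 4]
A^⊗3 =
  [10, 13, 10]
  [9, 10, 7]
  [12, 15, 10]

Each entry (A^⊗3)_ij equals the minimum over all length-3 walks i = v_0 → v_1 → … → v_3 = j of Σ_t A[v_t][v_{t+1}]. For example, for (i, j) = (0, 2) we minimise over 9 possible intermediate vertex sequences; the minimum is 10, attained along the walk 0 → 1 → 0 → 2.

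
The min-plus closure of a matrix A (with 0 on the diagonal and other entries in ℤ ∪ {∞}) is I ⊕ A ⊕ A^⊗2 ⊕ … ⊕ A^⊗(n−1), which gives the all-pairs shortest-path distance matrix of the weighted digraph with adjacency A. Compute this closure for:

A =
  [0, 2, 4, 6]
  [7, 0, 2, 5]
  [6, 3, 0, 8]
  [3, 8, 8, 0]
Closure =
  [0, 2, 4, 6]
  [7, 0, 2, 5]
  [6, 3, 0, 8]
  [3, 5, 7, 0]

This is the Floyd-Warshall all-pairs shortest-path computation. For each intermediate vertex k = 0, 1, …, 3, update dist[i][j] ← min(dist[i][j], dist[i][k] + dist[k][j]). The final matrix gives, for each (i, j), the minimum total weight of any directed path from i to j (possibly empty when i = j).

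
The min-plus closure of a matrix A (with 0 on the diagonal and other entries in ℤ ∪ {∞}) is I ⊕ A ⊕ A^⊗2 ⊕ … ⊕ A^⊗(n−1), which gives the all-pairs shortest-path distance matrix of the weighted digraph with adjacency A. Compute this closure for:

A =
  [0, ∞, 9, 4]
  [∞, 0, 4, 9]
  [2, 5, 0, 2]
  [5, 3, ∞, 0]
Closure =
  [0, 7, 9, 4]
  [6, 0, 4, 6]
  [2, 5, 0, 2]
  [5, 3, 7, 0]

This is the Floyd-Warshall all-pairs shortest-path computation. For each intermediate vertex k = 0, 1, …, 3, update dist[i][j] ← min(dist[i][j], dist[i][k] + dist[k][j]). The final matrix gives, for each (i, j), the minimum total weight of any directed path from i to j (possibly empty when i = j).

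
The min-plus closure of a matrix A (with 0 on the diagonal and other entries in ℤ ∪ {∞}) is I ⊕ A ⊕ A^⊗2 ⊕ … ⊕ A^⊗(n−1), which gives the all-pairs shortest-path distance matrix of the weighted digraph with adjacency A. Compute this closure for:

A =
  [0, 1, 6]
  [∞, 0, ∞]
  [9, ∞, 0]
Closure =
  [0, 1, 6]
  [∞, 0, ∞]
  [9, 10, 0]

This is the Floyd-Warshall all-pairs shortest-path computation. For each intermediate vertex k = 0, 1, …, 2, update dist[i][j] ← min(dist[i][j], dist[i][k] + dist[k][j]). The final matrix gives, for each (i, j), the minimum total weight of any directed path from i to j (possibly empty when i = j).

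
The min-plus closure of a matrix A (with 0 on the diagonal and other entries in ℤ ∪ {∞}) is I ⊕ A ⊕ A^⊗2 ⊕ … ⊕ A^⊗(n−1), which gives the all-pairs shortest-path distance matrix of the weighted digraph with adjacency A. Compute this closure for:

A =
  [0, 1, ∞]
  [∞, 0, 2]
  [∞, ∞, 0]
Closure =
  [0, 1, 3]
  [∞, 0, 2]
  [∞, ∞, 0]

This is the Floyd-Warshall all-pairs shortest-path computation. For each intermediate vertex k = 0, 1, …, 2, update dist[i][j] ← min(dist[i][j], dist[i][k] + dist[k][j]). The final matrix gives, for each (i, j), the minimum total weight of any directed path from i to j (possibly empty when i = j).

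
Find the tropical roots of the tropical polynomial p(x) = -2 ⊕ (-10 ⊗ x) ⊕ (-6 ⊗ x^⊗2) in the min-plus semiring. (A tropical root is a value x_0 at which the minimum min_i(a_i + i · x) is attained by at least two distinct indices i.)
Roots: {-4, 8}

Each tropical root is a break point of the lower envelope of the lines y = a_i + i · x (there are 3 lines, with slopes 0, 1, ..., 2). Only the lines that attain the minimum somewhere contribute to roots; other lines are dominated. Here the surviving (envelope) indices are i = 2, i = 1, i = 0.
Intersections between consecutive envelope lines give the roots: for adjacent envelope indices i < j the intersection is x = (a_i − a_j) / (j − i). Reading off the sorted break points: {-4, 8}.
Verification: at each break x_0, at least two indices attain the minimum of min_i(a_i + i · x_0).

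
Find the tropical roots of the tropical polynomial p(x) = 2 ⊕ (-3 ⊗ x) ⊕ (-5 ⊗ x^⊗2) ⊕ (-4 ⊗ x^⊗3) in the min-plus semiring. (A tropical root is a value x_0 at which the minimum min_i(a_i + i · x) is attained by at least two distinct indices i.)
Roots: {-1, 2, 5}

Each tropical root is a break point of the lower envelope of the lines y = a_i + i · x (there are 4 lines, with slopes 0, 1, ..., 3). Only the lines that attain the minimum somewhere contribute to roots; other lines are dominated. Here the surviving (envelope) indices are i = 3, i = 2, i = 1, i = 0.
Intersections between consecutive envelope lines give the roots: for adjacent envelope indices i < j the intersection is x = (a_i − a_j) / (j − i). Reading off the sorted break points: {-1, 2, 5}.
Verification: at each break x_0, at least two indices attain the minimum of min_i(a_i + i · x_0).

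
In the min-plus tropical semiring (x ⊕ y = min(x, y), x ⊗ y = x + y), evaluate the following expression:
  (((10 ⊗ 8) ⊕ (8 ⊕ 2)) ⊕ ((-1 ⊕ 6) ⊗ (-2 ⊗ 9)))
(((10 ⊗ 8) ⊕ (8 ⊕ 2)) ⊕ ((-1 ⊕ 6) ⊗ (-2 ⊗ 9))) = 2

Expand innermost to outermost. Recall ⊕ takes the minimum of its arguments and ⊗ takes their sum. Working out the expression (((10 ⊗ 8) ⊕ (8 ⊕ 2)) ⊕ ((-1 ⊕ 6) ⊗ (-2 ⊗ 9))) gives 2.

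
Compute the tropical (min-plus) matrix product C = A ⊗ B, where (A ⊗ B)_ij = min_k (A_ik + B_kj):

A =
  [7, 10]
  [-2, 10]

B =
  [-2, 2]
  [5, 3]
A ⊗ B =
  [5, 9]
  [-4, 0]

Apply the min-plus product entry-by-entry:
  C[0][0] = min over k of (A[0][0] + B[0][0] = 7 + -2 = 5, A[0][1] + B[1][0] = 10 + 5 = 15) = 5 (attained at k = 0)
  C[0][1] = min over k of (A[0][0] + B[0][1] = 7 + 2 = 9, A[0][1] + B[1][1] = 10 + 3 = 13) = 9 (attained at k = 0)
  C[1][0] = min over k of (A[1][0] + B[0][0] = -2 + -2 = -4, A[1][1] + B[1][0] = 10 + 5 = 15) = -4 (attained at k = 0)
  C[1][1] = min over k of (A[1][0] + B[0][1] = -2 + 2 = 0, A[1][1] + B[1][1] = 10 + 3 = 13) = 0 (attained at k = 0)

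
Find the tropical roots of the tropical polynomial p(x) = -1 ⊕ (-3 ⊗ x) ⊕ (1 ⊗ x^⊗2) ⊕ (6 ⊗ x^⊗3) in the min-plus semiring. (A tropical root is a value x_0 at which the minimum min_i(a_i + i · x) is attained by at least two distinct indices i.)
Roots: {-5, -4, 2}

Each tropical root is a break point of the lower envelope of the lines y = a_i + i · x (there are 4 lines, with slopes 0, 1, ..., 3). Only the lines that attain the minimum somewhere contribute to roots; other lines are dominated. Here the surviving (envelope) indices are i = 3, i = 2, i = 1, i = 0.
Intersections between consecutive envelope lines give the roots: for adjacent envelope indices i < j the intersection is x = (a_i − a_j) / (j − i). Reading off the sorted break points: {-5, -4, 2}.
Verification: at each break x_0, at least two indices attain the minimum of min_i(a_i + i · x_0).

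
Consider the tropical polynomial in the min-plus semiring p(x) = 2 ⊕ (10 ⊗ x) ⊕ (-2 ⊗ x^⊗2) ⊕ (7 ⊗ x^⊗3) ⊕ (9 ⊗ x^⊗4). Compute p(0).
p(0) = -2

A tropical monomial a ⊗ x^⊗i evaluates to a + i · x. Evaluating each term at x = 0:
  Term 0 contributes 2 + 0 · 0 = 2
  Term 1 contributes 10 + 1 · 0 = 10
  Term 2 contributes -2 + 2 · 0 = -2
  Term 3 contributes 7 + 3 · 0 = 7
  Term 4 contributes 9 + 4 · 0 = 9
p(0) = ⊕ of these = min[2, 10, -2, 7, 9] = -2.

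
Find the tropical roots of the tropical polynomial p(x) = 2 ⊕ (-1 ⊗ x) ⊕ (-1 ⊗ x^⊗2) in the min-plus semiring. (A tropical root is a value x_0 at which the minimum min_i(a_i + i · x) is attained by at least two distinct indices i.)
Roots: {0, 3}

Each tropical root is a break point of the lower envelope of the lines y = a_i + i · x (there are 3 lines, with slopes 0, 1, ..., 2). Only the lines that attain the minimum somewhere contribute to roots; other lines are dominated. Here the surviving (envelope) indices are i = 2, i = 1, i = 0.
Intersections between consecutive envelope lines give the roots: for adjacent envelope indices i < j the intersection is x = (a_i − a_j) / (j − i). Reading off the sorted break points: {0, 3}.
Verification: at each break x_0, at least two indices attain the minimum of min_i(a_i + i · x_0).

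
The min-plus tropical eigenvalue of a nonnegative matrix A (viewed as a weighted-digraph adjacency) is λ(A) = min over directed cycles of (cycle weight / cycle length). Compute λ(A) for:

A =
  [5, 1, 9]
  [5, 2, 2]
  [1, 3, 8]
λ(A) = 4/3

Enumerate directed cycles and compute their means (weight / length). Sample:
  cycle 0 → 0: weight = 5, length = 1, mean = 5/1 ≈ 5.000
  cycle 1 → 1: weight = 2, length = 1, mean = 2/1 ≈ 2.000
  cycle 2 → 2: weight = 8, length = 1, mean = 8/1 ≈ 8.000
  cycle 0 → 1 → 0: weight = 6, length = 2, mean = 6/2 ≈ 3.000
  cycle 0 → 2 → 0: weight = 10, length = 2, mean = 10/2 ≈ 5.000
  cycle 1 → 0 → 1: weight = 6, length = 2, mean = 6/2 ≈ 3.000
Minimum mean = 1.333, attained e.g. along the cycle 0 → 1 → 2 → 0 with weight 4 and length 3. So λ(A) = 4/3 = 4/3.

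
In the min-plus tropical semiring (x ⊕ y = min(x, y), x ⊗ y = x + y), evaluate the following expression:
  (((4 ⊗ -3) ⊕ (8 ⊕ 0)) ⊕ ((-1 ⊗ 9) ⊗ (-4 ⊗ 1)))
(((4 ⊗ -3) ⊕ (8 ⊕ 0)) ⊕ ((-1 ⊗ 9) ⊗ (-4 ⊗ 1))) = 0

Expand innermost to outermost. Recall ⊕ takes the minimum of its arguments and ⊗ takes their sum. Working out the expression (((4 ⊗ -3) ⊕ (8 ⊕ 0)) ⊕ ((-1 ⊗ 9) ⊗ (-4 ⊗ 1))) gives 0.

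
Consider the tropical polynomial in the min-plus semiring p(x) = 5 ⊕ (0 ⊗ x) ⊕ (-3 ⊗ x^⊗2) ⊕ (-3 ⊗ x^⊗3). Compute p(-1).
p(-1) = -6

A tropical monomial a ⊗ x^⊗i evaluates to a + i · x. Evaluating each term at x = -1:
  Term 0 contributes 5 + 0 · -1 = 5
  Term 1 contributes 0 + 1 · -1 = -1
  Term 2 contributes -3 + 2 · -1 = -5
  Term 3 contributes -3 + 3 · -1 = -6
p(-1) = ⊕ of these = min[5, -1, -5, -6] = -6.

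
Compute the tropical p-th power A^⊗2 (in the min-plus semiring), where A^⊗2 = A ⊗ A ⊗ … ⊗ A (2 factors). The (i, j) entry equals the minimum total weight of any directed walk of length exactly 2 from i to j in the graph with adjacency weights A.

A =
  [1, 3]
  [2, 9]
A^⊗2 =
  [2, 4]
  [3, 5]

Each entry (A^⊗2)_ij equals the minimum over all length-2 walks i = v_0 → v_1 → … → v_2 = j of Σ_t A[v_t][v_{t+1}]. For example, for (i, j) = (0, 1) we minimise over 2 possible intermediate vertex sequences; the minimum is 4, attained along the walk 0 → 0 → 1.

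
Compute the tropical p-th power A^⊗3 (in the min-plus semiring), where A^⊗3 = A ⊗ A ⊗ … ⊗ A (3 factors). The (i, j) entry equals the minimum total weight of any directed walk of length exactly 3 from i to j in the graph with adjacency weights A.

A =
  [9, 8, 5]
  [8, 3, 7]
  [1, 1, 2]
A^⊗3 =
  [8, 8, 9]
  [10, 9, 11]
  [5, 5, 6]

Each entry (A^⊗3)_ij equals the minimum over all length-3 walks i = v_0 → v_1 → … → v_3 = j of Σ_t A[v_t][v_{t+1}]. For example, for (i, j) = (0, 2) we minimise over 9 possible intermediate vertex sequences; the minimum is 9, attained along the walk 0 → 2 → 2 → 2.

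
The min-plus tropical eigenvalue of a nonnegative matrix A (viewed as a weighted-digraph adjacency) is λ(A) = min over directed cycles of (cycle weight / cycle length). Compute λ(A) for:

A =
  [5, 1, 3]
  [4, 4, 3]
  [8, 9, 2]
λ(A) = 2

Enumerate directed cycles and compute their means (weight / length). Sample:
  cycle 0 → 0: weight = 5, length = 1, mean = 5/1 ≈ 5.000
  cycle 1 → 1: weight = 4, length = 1, mean = 4/1 ≈ 4.000
  cycle 2 → 2: weight = 2, length = 1, mean = 2/1 ≈ 2.000
  cycle 0 → 1 → 0: weight = 5, length = 2, mean = 5/2 ≈ 2.500
  cycle 0 → 2 → 0: weight = 11, length = 2, mean = 11/2 ≈ 5.500
  cycle 1 → 0 → 1: weight = 5, length = 2, mean = 5/2 ≈ 2.500
Minimum mean = 2.000, attained e.g. along the cycle 2 → 2 with weight 2 and length 1. So λ(A) = 2/1 = 2.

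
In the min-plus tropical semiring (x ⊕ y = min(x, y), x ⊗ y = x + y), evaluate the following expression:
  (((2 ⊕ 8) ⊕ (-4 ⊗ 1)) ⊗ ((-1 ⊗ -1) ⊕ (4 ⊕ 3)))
(((2 ⊕ 8) ⊕ (-4 ⊗ 1)) ⊗ ((-1 ⊗ -1) ⊕ (4 ⊕ 3))) = -5

Expand innermost to outermost. Recall ⊕ takes the minimum of its arguments and ⊗ takes their sum. Working out the expression (((2 ⊕ 8) ⊕ (-4 ⊗ 1)) ⊗ ((-1 ⊗ -1) ⊕ (4 ⊕ 3))) gives -5.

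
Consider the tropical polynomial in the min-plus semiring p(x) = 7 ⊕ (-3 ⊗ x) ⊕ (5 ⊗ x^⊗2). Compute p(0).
p(0) = -3

A tropical monomial a ⊗ x^⊗i evaluates to a + i · x. Evaluating each term at x = 0:
  Term 0 contributes 7 + 0 · 0 = 7
  Term 1 contributes -3 + 1 · 0 = -3
  Term 2 contributes 5 + 2 · 0 = 5
p(0) = ⊕ of these = min[7, -3, 5] = -3.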